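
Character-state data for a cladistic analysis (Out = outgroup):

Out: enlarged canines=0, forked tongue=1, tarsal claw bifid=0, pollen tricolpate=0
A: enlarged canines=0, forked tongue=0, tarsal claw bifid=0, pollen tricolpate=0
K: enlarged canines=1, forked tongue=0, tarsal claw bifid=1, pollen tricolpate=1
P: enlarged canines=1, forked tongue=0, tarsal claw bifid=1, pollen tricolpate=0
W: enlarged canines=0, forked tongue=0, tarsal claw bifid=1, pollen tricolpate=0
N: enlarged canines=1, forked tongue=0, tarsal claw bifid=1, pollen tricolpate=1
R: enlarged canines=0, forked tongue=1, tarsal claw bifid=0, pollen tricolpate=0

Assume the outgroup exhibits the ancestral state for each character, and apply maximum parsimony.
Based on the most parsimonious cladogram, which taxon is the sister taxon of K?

Character polarity is set by the outgroup: the derived state is whichever differs from the outgroup's state, so for forked tongue the derived state is '0', and for the remaining characters it is '1'.
enlarged canines: derived state '1' in K, N, and P only — synapomorphy for {K, N, P}.
Only A, K, N, P, and W show the derived state '0' for forked tongue, supporting them as a clade.
Only K, N, P, and W show the derived state '1' for tarsal claw bifid, supporting them as a clade.
pollen tricolpate: derived state '1' in K and N only — synapomorphy for {K, N}.
Most parsimonious ingroup topology: ((A,(((K,N),P),W)),R).
K and N form a cherry on this tree, so they are sister taxa.

N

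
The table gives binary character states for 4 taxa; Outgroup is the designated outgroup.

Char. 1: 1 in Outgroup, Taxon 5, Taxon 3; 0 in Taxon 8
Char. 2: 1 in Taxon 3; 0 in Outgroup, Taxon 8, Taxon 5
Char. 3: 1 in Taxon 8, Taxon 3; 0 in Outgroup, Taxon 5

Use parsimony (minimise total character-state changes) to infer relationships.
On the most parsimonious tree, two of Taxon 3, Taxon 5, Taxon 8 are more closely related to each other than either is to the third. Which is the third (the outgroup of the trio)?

Taxon 5

Character polarity is set by the outgroup: the derived state is whichever differs from the outgroup's state, so for Char. 1 the derived state is '0', and for the remaining characters it is '1'.
Char. 1: derived state '0' in Taxon 8 only — an autapomorphy, so it tells us nothing about relationships among taxa.
Char. 2 (derived state '1') is unique to Taxon 3 (autapomorphy; uninformative for grouping).
Char. 3: derived state '1' in Taxon 3 and Taxon 8 only — synapomorphy for {Taxon 3, Taxon 8}.
Most parsimonious ingroup topology: ((Taxon 8,Taxon 3),Taxon 5).
Taxon 3 and Taxon 8 share a more recent common ancestor with each other than either does with Taxon 5, so Taxon 5 is the least closely related of the three.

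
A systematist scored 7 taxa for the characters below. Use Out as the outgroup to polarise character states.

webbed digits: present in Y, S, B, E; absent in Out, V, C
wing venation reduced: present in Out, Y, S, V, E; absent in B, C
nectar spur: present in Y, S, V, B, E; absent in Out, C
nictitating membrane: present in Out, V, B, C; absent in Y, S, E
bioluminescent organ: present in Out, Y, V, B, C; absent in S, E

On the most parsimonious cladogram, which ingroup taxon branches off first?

C

Character polarity is set by the outgroup: the derived state is whichever differs from the outgroup's state, so for wing venation reduced, nictitating membrane, bioluminescent organ the derived state is 'absent', and for the remaining characters it is 'present'.
webbed digits: derived state 'present' in B, E, S, and Y only — synapomorphy for {B, E, S, Y}.
wing venation reduced (state 'absent') occurs in B and C but conflicts with the nesting implied by the other characters — most parsimoniously interpreted as homoplasy.
Only B, E, S, V, and Y show the derived state 'present' for nectar spur, supporting them as a clade.
nictitating membrane (derived state 'absent') is shared by E, S, and Y — a synapomorphy uniting that clade.
Only E and S show the derived state 'absent' for bioluminescent organ, supporting them as a clade.
Most parsimonious ingroup topology: ((((Y,(S,E)),B),V),C).
C is sister to the clade containing all other ingroup taxa, so it is the earliest-diverging (most basal) ingroup lineage.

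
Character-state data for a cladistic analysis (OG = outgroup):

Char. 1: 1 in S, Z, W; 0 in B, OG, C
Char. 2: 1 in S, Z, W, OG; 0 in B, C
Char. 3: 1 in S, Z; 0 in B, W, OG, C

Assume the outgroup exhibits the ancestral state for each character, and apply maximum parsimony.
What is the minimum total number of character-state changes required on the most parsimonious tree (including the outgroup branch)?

Character polarity is set by the outgroup: the derived state is whichever differs from the outgroup's state, so for Char. 2 the derived state is '0', and for the remaining characters it is '1'.
Char. 1: derived state '1' in S, W, and Z only — synapomorphy for {S, W, Z}.
Char. 2: derived state '0' in B and C only — synapomorphy for {B, C}.
Char. 3 (derived state '1') is shared by S and Z — a synapomorphy uniting that clade.
Most parsimonious ingroup topology: (((S,Z),W),(C,B)).
Changes per character on this tree: Char. 1: 1; Char. 2: 1; Char. 3: 1.
Total = 3.

3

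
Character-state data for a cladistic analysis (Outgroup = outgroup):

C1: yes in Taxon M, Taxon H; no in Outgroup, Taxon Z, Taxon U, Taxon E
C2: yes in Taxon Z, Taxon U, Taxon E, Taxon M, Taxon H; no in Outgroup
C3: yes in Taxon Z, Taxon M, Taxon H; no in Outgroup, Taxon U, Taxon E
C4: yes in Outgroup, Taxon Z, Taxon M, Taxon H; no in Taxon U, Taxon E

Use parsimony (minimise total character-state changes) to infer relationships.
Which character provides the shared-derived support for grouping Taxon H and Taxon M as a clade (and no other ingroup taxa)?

C1

Character polarity is set by the outgroup: the derived state is whichever differs from the outgroup's state, so for C4 the derived state is 'no', and for the remaining characters it is 'yes'.
C1 (derived state 'yes') is shared by Taxon H and Taxon M — a synapomorphy uniting that clade.
All ingroup taxa share the derived state 'yes' for C2; it defines the ingroup but does not resolve relationships within it.
C3: derived state 'yes' in Taxon H, Taxon M, and Taxon Z only — synapomorphy for {Taxon H, Taxon M, Taxon Z}.
Only Taxon E and Taxon U show the derived state 'no' for C4, supporting them as a clade.
Most parsimonious ingroup topology: ((Taxon Z,(Taxon M,Taxon H)),(Taxon U,Taxon E)).
The clade {Taxon H, Taxon M} is supported by C1: its derived state 'yes' occurs in exactly those taxa and in no other taxon (including the outgroup).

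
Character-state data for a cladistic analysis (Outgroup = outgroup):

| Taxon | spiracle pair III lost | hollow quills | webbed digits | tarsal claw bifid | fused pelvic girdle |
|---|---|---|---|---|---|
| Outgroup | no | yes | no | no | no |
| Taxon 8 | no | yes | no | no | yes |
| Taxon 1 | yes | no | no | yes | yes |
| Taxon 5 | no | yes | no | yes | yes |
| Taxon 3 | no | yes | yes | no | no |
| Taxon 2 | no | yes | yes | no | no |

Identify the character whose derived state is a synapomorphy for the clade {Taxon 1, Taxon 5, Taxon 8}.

fused pelvic girdle

Character polarity is set by the outgroup: the derived state is whichever differs from the outgroup's state, so for hollow quills the derived state is 'no', and for the remaining characters it is 'yes'.
spiracle pair III lost (derived state 'yes') is unique to Taxon 1 (autapomorphy; uninformative for grouping).
hollow quills: derived state 'no' in Taxon 1 only — an autapomorphy, so it tells us nothing about relationships among taxa.
Only Taxon 2 and Taxon 3 show the derived state 'yes' for webbed digits, supporting them as a clade.
Only Taxon 1 and Taxon 5 show the derived state 'yes' for tarsal claw bifid, supporting them as a clade.
fused pelvic girdle: derived state 'yes' in Taxon 1, Taxon 5, and Taxon 8 only — synapomorphy for {Taxon 1, Taxon 5, Taxon 8}.
Most parsimonious ingroup topology: ((Taxon 8,(Taxon 1,Taxon 5)),(Taxon 3,Taxon 2)).
The clade {Taxon 1, Taxon 5, Taxon 8} is supported by fused pelvic girdle: its derived state 'yes' occurs in exactly those taxa and in no other taxon (including the outgroup).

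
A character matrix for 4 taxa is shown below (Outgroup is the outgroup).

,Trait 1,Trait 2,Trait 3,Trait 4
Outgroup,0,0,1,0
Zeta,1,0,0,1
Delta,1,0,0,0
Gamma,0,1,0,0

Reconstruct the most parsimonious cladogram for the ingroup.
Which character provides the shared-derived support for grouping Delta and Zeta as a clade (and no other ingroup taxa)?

Character polarity is set by the outgroup: the derived state is whichever differs from the outgroup's state, so for Trait 3 the derived state is '0', and for the remaining characters it is '1'.
Only Delta and Zeta show the derived state '1' for Trait 1, supporting them as a clade.
Trait 2 (derived state '1') is unique to Gamma (autapomorphy; uninformative for grouping).
Trait 3 (derived state '0') is shared by all ingroup taxa — unites the whole ingroup.
Trait 4: derived state '1' in Zeta only — an autapomorphy, so it tells us nothing about relationships among taxa.
Most parsimonious ingroup topology: ((Zeta,Delta),Gamma).
The clade {Delta, Zeta} is supported by Trait 1: its derived state '1' occurs in exactly those taxa and in no other taxon (including the outgroup).

Trait 1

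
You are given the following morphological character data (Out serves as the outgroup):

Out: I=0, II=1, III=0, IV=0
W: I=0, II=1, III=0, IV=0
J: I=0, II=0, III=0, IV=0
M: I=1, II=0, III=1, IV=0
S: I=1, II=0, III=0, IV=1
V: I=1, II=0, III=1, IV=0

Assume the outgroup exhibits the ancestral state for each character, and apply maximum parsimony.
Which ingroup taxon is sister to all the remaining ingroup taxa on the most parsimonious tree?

Character polarity is set by the outgroup: the derived state is whichever differs from the outgroup's state, so for II the derived state is '0', and for the remaining characters it is '1'.
I: derived state '1' in M, S, and V only — synapomorphy for {M, S, V}.
Only J, M, S, and V show the derived state '0' for II, supporting them as a clade.
III (derived state '1') is shared by M and V — a synapomorphy uniting that clade.
IV (derived state '1') is unique to S (autapomorphy; uninformative for grouping).
Most parsimonious ingroup topology: (W,(J,((M,V),S))).
W is sister to the clade containing all other ingroup taxa, so it is the earliest-diverging (most basal) ingroup lineage.

W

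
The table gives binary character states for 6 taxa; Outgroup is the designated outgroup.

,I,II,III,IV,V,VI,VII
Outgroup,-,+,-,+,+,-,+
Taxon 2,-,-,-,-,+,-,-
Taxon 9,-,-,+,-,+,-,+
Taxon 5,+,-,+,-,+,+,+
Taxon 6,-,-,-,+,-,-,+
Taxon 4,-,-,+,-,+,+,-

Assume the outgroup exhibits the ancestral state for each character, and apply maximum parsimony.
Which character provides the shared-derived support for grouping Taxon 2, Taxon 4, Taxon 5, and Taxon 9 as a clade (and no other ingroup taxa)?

IV

Character polarity is set by the outgroup: the derived state is whichever differs from the outgroup's state, so for II, IV, V, VII the derived state is '-', and for the remaining characters it is '+'.
I (derived state '+') is unique to Taxon 5 (autapomorphy; uninformative for grouping).
II (derived state '-') is shared by all ingroup taxa — unites the whole ingroup.
III: derived state '+' in Taxon 4, Taxon 5, and Taxon 9 only — synapomorphy for {Taxon 4, Taxon 5, Taxon 9}.
Only Taxon 2, Taxon 4, Taxon 5, and Taxon 9 show the derived state '-' for IV, supporting them as a clade.
V (derived state '-') is unique to Taxon 6 (autapomorphy; uninformative for grouping).
Only Taxon 4 and Taxon 5 show the derived state '+' for VI, supporting them as a clade.
VII groups Taxon 2 and Taxon 4, which is incompatible with the clades supported by the remaining characters; treating it as convergent (homoplasy) costs fewer steps than any alternative tree.
Most parsimonious ingroup topology: ((Taxon 2,(Taxon 9,(Taxon 5,Taxon 4))),Taxon 6).
The clade {Taxon 2, Taxon 4, Taxon 5, Taxon 9} is supported by IV: its derived state '-' occurs in exactly those taxa and in no other taxon (including the outgroup).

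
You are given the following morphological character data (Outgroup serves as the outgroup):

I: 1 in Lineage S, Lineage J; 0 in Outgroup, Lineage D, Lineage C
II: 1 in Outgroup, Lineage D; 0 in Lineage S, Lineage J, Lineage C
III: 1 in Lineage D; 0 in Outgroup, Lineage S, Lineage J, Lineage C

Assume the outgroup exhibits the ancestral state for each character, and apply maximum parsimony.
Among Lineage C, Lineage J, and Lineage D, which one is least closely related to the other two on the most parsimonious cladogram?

Character polarity is set by the outgroup: the derived state is whichever differs from the outgroup's state, so for II the derived state is '0', and for the remaining characters it is '1'.
I (derived state '1') is shared by Lineage J and Lineage S — a synapomorphy uniting that clade.
II: derived state '0' in Lineage C, Lineage J, and Lineage S only — synapomorphy for {Lineage C, Lineage J, Lineage S}.
III: derived state '1' in Lineage D only — an autapomorphy, so it tells us nothing about relationships among taxa.
Most parsimonious ingroup topology: (Lineage D,((Lineage S,Lineage J),Lineage C)).
Lineage C and Lineage J share a more recent common ancestor with each other than either does with Lineage D, so Lineage D is the least closely related of the three.

Lineage D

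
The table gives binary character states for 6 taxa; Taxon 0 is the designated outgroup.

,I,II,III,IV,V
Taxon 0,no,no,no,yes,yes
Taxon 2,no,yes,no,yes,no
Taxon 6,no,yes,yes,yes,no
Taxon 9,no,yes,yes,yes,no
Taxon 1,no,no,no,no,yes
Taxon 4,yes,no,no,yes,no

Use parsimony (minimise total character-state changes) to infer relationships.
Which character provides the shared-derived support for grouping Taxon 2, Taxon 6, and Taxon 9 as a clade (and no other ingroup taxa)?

II

Character polarity is set by the outgroup: the derived state is whichever differs from the outgroup's state, so for IV, V the derived state is 'no', and for the remaining characters it is 'yes'.
I (derived state 'yes') is unique to Taxon 4 (autapomorphy; uninformative for grouping).
II: derived state 'yes' in Taxon 2, Taxon 6, and Taxon 9 only — synapomorphy for {Taxon 2, Taxon 6, Taxon 9}.
III (derived state 'yes') is shared by Taxon 6 and Taxon 9 — a synapomorphy uniting that clade.
IV: derived state 'no' in Taxon 1 only — an autapomorphy, so it tells us nothing about relationships among taxa.
V: derived state 'no' in Taxon 2, Taxon 4, Taxon 6, and Taxon 9 only — synapomorphy for {Taxon 2, Taxon 4, Taxon 6, Taxon 9}.
Most parsimonious ingroup topology: (((Taxon 2,(Taxon 6,Taxon 9)),Taxon 4),Taxon 1).
The clade {Taxon 2, Taxon 6, Taxon 9} is supported by II: its derived state 'yes' occurs in exactly those taxa and in no other taxon (including the outgroup).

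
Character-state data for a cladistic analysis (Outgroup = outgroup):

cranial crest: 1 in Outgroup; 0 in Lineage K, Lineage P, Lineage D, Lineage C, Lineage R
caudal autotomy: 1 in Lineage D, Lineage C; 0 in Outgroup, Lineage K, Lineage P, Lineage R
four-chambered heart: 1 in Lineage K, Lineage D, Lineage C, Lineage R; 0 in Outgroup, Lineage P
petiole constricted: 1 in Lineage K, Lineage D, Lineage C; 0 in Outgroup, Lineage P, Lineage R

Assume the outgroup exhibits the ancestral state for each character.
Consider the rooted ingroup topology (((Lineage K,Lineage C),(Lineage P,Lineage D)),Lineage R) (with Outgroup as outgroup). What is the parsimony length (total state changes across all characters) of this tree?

7

Map each character onto (((Lineage K,Lineage C),(Lineage P,Lineage D)),Lineage R) (rooted by Outgroup) and count the minimum state changes it requires (Fitch parsimony):
cranial crest: 1; caudal autotomy: 2; four-chambered heart: 2; petiole constricted: 2.
Total tree length = 7.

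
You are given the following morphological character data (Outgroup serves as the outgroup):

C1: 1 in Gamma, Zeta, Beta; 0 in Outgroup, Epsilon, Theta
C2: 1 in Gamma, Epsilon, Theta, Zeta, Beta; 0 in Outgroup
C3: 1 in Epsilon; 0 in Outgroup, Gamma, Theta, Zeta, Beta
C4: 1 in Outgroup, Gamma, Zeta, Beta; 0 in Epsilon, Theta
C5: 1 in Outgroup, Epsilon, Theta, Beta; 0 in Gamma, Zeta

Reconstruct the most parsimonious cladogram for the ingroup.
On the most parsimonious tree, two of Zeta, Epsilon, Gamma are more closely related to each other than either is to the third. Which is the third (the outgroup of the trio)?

Epsilon

Character polarity is set by the outgroup: the derived state is whichever differs from the outgroup's state, so for C4, C5 the derived state is '0', and for the remaining characters it is '1'.
C1: derived state '1' in Beta, Gamma, and Zeta only — synapomorphy for {Beta, Gamma, Zeta}.
C2 (derived state '1') is shared by all ingroup taxa — unites the whole ingroup.
C3 (derived state '1') is unique to Epsilon (autapomorphy; uninformative for grouping).
Only Epsilon and Theta show the derived state '0' for C4, supporting them as a clade.
Only Gamma and Zeta show the derived state '0' for C5, supporting them as a clade.
Most parsimonious ingroup topology: (((Gamma,Zeta),Beta),(Epsilon,Theta)).
Zeta and Gamma share a more recent common ancestor with each other than either does with Epsilon, so Epsilon is the least closely related of the three.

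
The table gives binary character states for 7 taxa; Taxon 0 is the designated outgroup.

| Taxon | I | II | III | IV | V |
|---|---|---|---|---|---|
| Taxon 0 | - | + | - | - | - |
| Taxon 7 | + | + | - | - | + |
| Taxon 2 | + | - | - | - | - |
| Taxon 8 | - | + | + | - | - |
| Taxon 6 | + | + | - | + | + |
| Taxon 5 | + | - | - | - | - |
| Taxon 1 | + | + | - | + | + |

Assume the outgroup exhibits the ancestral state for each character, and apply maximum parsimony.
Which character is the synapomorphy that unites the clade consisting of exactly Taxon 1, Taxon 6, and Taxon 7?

V

Character polarity is set by the outgroup: the derived state is whichever differs from the outgroup's state, so for II the derived state is '-', and for the remaining characters it is '+'.
I (derived state '+') is shared by Taxon 1, Taxon 2, Taxon 5, Taxon 6, and Taxon 7 — a synapomorphy uniting that clade.
Only Taxon 2 and Taxon 5 show the derived state '-' for II, supporting them as a clade.
III (derived state '+') is unique to Taxon 8 (autapomorphy; uninformative for grouping).
IV: derived state '+' in Taxon 1 and Taxon 6 only — synapomorphy for {Taxon 1, Taxon 6}.
Only Taxon 1, Taxon 6, and Taxon 7 show the derived state '+' for V, supporting them as a clade.
Most parsimonious ingroup topology: (((Taxon 7,(Taxon 6,Taxon 1)),(Taxon 2,Taxon 5)),Taxon 8).
The clade {Taxon 1, Taxon 6, Taxon 7} is supported by V: its derived state '+' occurs in exactly those taxa and in no other taxon (including the outgroup).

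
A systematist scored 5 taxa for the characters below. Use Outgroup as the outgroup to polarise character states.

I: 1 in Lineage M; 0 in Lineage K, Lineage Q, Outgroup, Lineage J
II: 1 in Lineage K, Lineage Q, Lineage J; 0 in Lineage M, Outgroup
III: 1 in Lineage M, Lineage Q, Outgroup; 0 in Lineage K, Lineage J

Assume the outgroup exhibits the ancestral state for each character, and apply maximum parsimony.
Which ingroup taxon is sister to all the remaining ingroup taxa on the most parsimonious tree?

Character polarity is set by the outgroup: the derived state is whichever differs from the outgroup's state, so for III the derived state is '0', and for the remaining characters it is '1'.
I: derived state '1' in Lineage M only — an autapomorphy, so it tells us nothing about relationships among taxa.
Only Lineage J, Lineage K, and Lineage Q show the derived state '1' for II, supporting them as a clade.
III: derived state '0' in Lineage J and Lineage K only — synapomorphy for {Lineage J, Lineage K}.
Most parsimonious ingroup topology: (Lineage M,((Lineage K,Lineage J),Lineage Q)).
Lineage M is sister to the clade containing all other ingroup taxa, so it is the earliest-diverging (most basal) ingroup lineage.

Lineage M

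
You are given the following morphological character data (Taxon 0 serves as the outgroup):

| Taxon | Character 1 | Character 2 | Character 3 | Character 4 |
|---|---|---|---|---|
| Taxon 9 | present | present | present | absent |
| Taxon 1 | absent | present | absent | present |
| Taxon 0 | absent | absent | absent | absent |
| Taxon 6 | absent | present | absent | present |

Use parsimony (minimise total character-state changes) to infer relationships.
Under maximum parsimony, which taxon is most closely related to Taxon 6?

The outgroup has state 'absent' for every character, so 'present' is the derived state throughout.
Character 1 (derived state 'present') is unique to Taxon 9 (autapomorphy; uninformative for grouping).
Character 2 (derived state 'present') is shared by all ingroup taxa — unites the whole ingroup.
Character 3: derived state 'present' in Taxon 9 only — an autapomorphy, so it tells us nothing about relationships among taxa.
Only Taxon 1 and Taxon 6 show the derived state 'present' for Character 4, supporting them as a clade.
Most parsimonious ingroup topology: ((Taxon 6,Taxon 1),Taxon 9).
Taxon 6 and Taxon 1 form a cherry on this tree, so they are sister taxa.

Taxon 1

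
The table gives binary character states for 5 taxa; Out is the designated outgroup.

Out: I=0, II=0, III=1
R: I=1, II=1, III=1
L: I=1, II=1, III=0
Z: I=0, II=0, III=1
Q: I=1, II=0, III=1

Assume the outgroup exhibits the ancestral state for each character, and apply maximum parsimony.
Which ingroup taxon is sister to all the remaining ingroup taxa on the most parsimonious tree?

Character polarity is set by the outgroup: the derived state is whichever differs from the outgroup's state, so for III the derived state is '0', and for the remaining characters it is '1'.
I: derived state '1' in L, Q, and R only — synapomorphy for {L, Q, R}.
II (derived state '1') is shared by L and R — a synapomorphy uniting that clade.
III (derived state '0') is unique to L (autapomorphy; uninformative for grouping).
Most parsimonious ingroup topology: (((R,L),Q),Z).
Z is sister to the clade containing all other ingroup taxa, so it is the earliest-diverging (most basal) ingroup lineage.

Z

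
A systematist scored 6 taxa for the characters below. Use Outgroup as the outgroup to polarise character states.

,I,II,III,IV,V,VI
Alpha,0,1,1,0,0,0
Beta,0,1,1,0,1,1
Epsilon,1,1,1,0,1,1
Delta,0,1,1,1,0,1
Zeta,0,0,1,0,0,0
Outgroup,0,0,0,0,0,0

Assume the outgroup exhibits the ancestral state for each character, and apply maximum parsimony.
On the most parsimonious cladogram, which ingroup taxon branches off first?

Zeta

The outgroup has state '0' for every character, so '1' is the derived state throughout.
I (derived state '1') is unique to Epsilon (autapomorphy; uninformative for grouping).
Only Alpha, Beta, Delta, and Epsilon show the derived state '1' for II, supporting them as a clade.
All ingroup taxa share the derived state '1' for III; it defines the ingroup but does not resolve relationships within it.
IV (derived state '1') is unique to Delta (autapomorphy; uninformative for grouping).
V: derived state '1' in Beta and Epsilon only — synapomorphy for {Beta, Epsilon}.
VI: derived state '1' in Beta, Delta, and Epsilon only — synapomorphy for {Beta, Delta, Epsilon}.
Most parsimonious ingroup topology: ((((Epsilon,Beta),Delta),Alpha),Zeta).
Zeta is sister to the clade containing all other ingroup taxa, so it is the earliest-diverging (most basal) ingroup lineage.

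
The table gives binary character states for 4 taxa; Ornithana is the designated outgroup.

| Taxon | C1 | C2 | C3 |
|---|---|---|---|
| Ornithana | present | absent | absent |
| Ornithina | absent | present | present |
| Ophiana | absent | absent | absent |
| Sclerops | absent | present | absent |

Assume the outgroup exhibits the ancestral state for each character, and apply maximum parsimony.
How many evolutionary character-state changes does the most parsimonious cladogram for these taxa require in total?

Character polarity is set by the outgroup: the derived state is whichever differs from the outgroup's state, so for C1 the derived state is 'absent', and for the remaining characters it is 'present'.
All ingroup taxa share the derived state 'absent' for C1; it defines the ingroup but does not resolve relationships within it.
C2 (derived state 'present') is shared by Ornithina and Sclerops — a synapomorphy uniting that clade.
C3 (derived state 'present') is unique to Ornithina (autapomorphy; uninformative for grouping).
Most parsimonious ingroup topology: ((Ornithina,Sclerops),Ophiana).
Changes per character on this tree: C1: 1; C2: 1; C3: 1.
Total = 3.

3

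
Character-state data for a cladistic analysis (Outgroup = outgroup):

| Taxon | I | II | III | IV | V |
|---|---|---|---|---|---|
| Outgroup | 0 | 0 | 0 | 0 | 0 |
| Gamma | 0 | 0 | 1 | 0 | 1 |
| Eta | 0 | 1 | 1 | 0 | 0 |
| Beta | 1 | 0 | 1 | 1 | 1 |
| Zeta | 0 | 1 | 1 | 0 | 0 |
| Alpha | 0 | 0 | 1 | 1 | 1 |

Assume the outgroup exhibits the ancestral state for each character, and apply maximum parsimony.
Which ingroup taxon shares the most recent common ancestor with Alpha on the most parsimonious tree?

Beta

The outgroup has state '0' for every character, so '1' is the derived state throughout.
I: derived state '1' in Beta only — an autapomorphy, so it tells us nothing about relationships among taxa.
II: derived state '1' in Eta and Zeta only — synapomorphy for {Eta, Zeta}.
All ingroup taxa share the derived state '1' for III; it defines the ingroup but does not resolve relationships within it.
Only Alpha and Beta show the derived state '1' for IV, supporting them as a clade.
V (derived state '1') is shared by Alpha, Beta, and Gamma — a synapomorphy uniting that clade.
Most parsimonious ingroup topology: ((Gamma,(Beta,Alpha)),(Eta,Zeta)).
Alpha and Beta form a cherry on this tree, so they are sister taxa.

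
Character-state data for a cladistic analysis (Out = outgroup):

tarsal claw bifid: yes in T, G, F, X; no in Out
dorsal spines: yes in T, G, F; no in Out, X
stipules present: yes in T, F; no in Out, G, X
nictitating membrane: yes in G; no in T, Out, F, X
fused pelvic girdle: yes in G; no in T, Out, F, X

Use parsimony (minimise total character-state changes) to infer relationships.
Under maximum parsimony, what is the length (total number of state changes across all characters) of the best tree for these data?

5

The outgroup has state 'no' for every character, so 'yes' is the derived state throughout.
All ingroup taxa share the derived state 'yes' for tarsal claw bifid; it defines the ingroup but does not resolve relationships within it.
dorsal spines: derived state 'yes' in F, G, and T only — synapomorphy for {F, G, T}.
stipules present: derived state 'yes' in F and T only — synapomorphy for {F, T}.
nictitating membrane (derived state 'yes') is unique to G (autapomorphy; uninformative for grouping).
fused pelvic girdle: derived state 'yes' in G only — an autapomorphy, so it tells us nothing about relationships among taxa.
Most parsimonious ingroup topology: (X,((T,F),G)).
Changes per character on this tree: tarsal claw bifid: 1; dorsal spines: 1; stipules present: 1; nictitating membrane: 1; fused pelvic girdle: 1.
Total = 5.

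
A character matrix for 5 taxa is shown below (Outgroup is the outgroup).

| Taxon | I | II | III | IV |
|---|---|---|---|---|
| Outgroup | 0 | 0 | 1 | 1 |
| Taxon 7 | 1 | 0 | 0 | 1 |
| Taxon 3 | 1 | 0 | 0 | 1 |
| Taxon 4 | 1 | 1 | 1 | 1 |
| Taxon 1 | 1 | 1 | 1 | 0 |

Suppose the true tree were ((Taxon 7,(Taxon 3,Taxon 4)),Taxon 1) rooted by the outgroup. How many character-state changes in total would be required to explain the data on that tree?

Map each character onto ((Taxon 7,(Taxon 3,Taxon 4)),Taxon 1) (rooted by Outgroup) and count the minimum state changes it requires (Fitch parsimony):
I: 1; II: 2; III: 2; IV: 1.
Total tree length = 6.

6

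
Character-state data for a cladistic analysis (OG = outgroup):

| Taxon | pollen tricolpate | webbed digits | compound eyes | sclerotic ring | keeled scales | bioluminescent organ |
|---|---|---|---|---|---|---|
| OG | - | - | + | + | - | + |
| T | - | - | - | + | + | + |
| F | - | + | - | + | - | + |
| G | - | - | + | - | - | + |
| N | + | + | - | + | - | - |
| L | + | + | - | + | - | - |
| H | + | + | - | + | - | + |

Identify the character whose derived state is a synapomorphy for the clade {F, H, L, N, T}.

compound eyes

Character polarity is set by the outgroup: the derived state is whichever differs from the outgroup's state, so for compound eyes, sclerotic ring, bioluminescent organ the derived state is '-', and for the remaining characters it is '+'.
Only H, L, and N show the derived state '+' for pollen tricolpate, supporting them as a clade.
Only F, H, L, and N show the derived state '+' for webbed digits, supporting them as a clade.
Only F, H, L, N, and T show the derived state '-' for compound eyes, supporting them as a clade.
sclerotic ring (derived state '-') is unique to G (autapomorphy; uninformative for grouping).
keeled scales (derived state '+') is unique to T (autapomorphy; uninformative for grouping).
bioluminescent organ: derived state '-' in L and N only — synapomorphy for {L, N}.
Most parsimonious ingroup topology: ((T,(F,((N,L),H))),G).
The clade {F, H, L, N, T} is supported by compound eyes: its derived state '-' occurs in exactly those taxa and in no other taxon (including the outgroup).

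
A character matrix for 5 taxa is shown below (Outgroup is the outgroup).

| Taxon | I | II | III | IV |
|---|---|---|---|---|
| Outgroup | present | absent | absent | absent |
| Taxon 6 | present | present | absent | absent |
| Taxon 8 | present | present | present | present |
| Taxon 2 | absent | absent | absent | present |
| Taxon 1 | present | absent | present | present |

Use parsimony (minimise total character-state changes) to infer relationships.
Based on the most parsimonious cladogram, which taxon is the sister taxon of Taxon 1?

Taxon 8

Character polarity is set by the outgroup: the derived state is whichever differs from the outgroup's state, so for I the derived state is 'absent', and for the remaining characters it is 'present'.
I: derived state 'absent' in Taxon 2 only — an autapomorphy, so it tells us nothing about relationships among taxa.
II groups Taxon 6 and Taxon 8, which is incompatible with the clades supported by the remaining characters; treating it as convergent (homoplasy) costs fewer steps than any alternative tree.
III: derived state 'present' in Taxon 1 and Taxon 8 only — synapomorphy for {Taxon 1, Taxon 8}.
IV (derived state 'present') is shared by Taxon 1, Taxon 2, and Taxon 8 — a synapomorphy uniting that clade.
Most parsimonious ingroup topology: (Taxon 6,((Taxon 8,Taxon 1),Taxon 2)).
Taxon 1 and Taxon 8 form a cherry on this tree, so they are sister taxa.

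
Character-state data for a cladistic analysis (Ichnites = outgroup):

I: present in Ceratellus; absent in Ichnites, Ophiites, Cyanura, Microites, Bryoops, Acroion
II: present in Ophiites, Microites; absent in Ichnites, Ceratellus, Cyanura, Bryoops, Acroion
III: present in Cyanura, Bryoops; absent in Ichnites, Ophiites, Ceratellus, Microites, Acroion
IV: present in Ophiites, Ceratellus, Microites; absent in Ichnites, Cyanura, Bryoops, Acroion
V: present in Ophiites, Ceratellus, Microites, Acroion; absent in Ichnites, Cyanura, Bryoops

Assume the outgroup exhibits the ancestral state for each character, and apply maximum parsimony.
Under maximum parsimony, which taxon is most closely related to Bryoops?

Cyanura

The outgroup has state 'absent' for every character, so 'present' is the derived state throughout.
I: derived state 'present' in Ceratellus only — an autapomorphy, so it tells us nothing about relationships among taxa.
II: derived state 'present' in Microites and Ophiites only — synapomorphy for {Microites, Ophiites}.
Only Bryoops and Cyanura show the derived state 'present' for III, supporting them as a clade.
IV (derived state 'present') is shared by Ceratellus, Microites, and Ophiites — a synapomorphy uniting that clade.
Only Acroion, Ceratellus, Microites, and Ophiites show the derived state 'present' for V, supporting them as a clade.
Most parsimonious ingroup topology: ((((Ophiites,Microites),Ceratellus),Acroion),(Cyanura,Bryoops)).
Bryoops and Cyanura form a cherry on this tree, so they are sister taxa.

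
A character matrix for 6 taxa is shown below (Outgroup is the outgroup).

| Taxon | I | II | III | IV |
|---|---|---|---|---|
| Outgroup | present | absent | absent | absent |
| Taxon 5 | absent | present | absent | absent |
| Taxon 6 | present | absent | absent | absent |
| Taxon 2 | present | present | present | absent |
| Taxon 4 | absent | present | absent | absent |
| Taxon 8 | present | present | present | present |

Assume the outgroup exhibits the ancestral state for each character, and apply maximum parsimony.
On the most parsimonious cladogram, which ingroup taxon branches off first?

Taxon 6

Character polarity is set by the outgroup: the derived state is whichever differs from the outgroup's state, so for I the derived state is 'absent', and for the remaining characters it is 'present'.
I (derived state 'absent') is shared by Taxon 4 and Taxon 5 — a synapomorphy uniting that clade.
II: derived state 'present' in Taxon 2, Taxon 4, Taxon 5, and Taxon 8 only — synapomorphy for {Taxon 2, Taxon 4, Taxon 5, Taxon 8}.
III: derived state 'present' in Taxon 2 and Taxon 8 only — synapomorphy for {Taxon 2, Taxon 8}.
IV: derived state 'present' in Taxon 8 only — an autapomorphy, so it tells us nothing about relationships among taxa.
Most parsimonious ingroup topology: (((Taxon 5,Taxon 4),(Taxon 2,Taxon 8)),Taxon 6).
Taxon 6 is sister to the clade containing all other ingroup taxa, so it is the earliest-diverging (most basal) ingroup lineage.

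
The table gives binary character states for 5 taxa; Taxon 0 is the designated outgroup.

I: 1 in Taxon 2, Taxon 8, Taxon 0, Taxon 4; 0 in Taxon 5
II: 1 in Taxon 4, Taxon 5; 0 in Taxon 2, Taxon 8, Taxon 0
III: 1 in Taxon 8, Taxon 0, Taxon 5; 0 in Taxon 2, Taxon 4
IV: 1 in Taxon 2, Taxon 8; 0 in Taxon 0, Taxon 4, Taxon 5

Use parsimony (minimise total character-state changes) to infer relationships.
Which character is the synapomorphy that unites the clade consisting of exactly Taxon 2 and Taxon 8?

IV

Character polarity is set by the outgroup: the derived state is whichever differs from the outgroup's state, so for I, III the derived state is '0', and for the remaining characters it is '1'.
I (derived state '0') is unique to Taxon 5 (autapomorphy; uninformative for grouping).
Only Taxon 4 and Taxon 5 show the derived state '1' for II, supporting them as a clade.
III groups Taxon 2 and Taxon 4, which is incompatible with the clades supported by the remaining characters; treating it as convergent (homoplasy) costs fewer steps than any alternative tree.
Only Taxon 2 and Taxon 8 show the derived state '1' for IV, supporting them as a clade.
Most parsimonious ingroup topology: ((Taxon 5,Taxon 4),(Taxon 8,Taxon 2)).
The clade {Taxon 2, Taxon 8} is supported by IV: its derived state '1' occurs in exactly those taxa and in no other taxon (including the outgroup).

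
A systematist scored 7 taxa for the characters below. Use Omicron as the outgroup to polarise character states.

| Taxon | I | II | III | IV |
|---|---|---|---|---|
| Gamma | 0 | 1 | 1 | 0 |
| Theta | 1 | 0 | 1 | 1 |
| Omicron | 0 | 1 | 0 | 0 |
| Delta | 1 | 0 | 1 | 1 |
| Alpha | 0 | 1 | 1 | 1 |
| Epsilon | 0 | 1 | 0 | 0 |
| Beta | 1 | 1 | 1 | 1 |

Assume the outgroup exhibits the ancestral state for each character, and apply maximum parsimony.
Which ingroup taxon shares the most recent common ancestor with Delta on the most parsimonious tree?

Character polarity is set by the outgroup: the derived state is whichever differs from the outgroup's state, so for II the derived state is '0', and for the remaining characters it is '1'.
I: derived state '1' in Beta, Delta, and Theta only — synapomorphy for {Beta, Delta, Theta}.
II (derived state '0') is shared by Delta and Theta — a synapomorphy uniting that clade.
Only Alpha, Beta, Delta, Gamma, and Theta show the derived state '1' for III, supporting them as a clade.
IV: derived state '1' in Alpha, Beta, Delta, and Theta only — synapomorphy for {Alpha, Beta, Delta, Theta}.
Most parsimonious ingroup topology: ((((Beta,(Theta,Delta)),Alpha),Gamma),Epsilon).
Delta and Theta form a cherry on this tree, so they are sister taxa.

Theta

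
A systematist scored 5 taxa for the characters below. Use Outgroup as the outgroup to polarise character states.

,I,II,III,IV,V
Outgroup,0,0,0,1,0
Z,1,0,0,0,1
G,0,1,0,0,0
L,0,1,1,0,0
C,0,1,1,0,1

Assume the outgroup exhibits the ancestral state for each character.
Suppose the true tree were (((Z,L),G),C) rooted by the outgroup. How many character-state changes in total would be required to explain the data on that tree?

8

Map each character onto (((Z,L),G),C) (rooted by Outgroup) and count the minimum state changes it requires (Fitch parsimony):
I: 1; II: 2; III: 2; IV: 1; V: 2.
Total tree length = 8.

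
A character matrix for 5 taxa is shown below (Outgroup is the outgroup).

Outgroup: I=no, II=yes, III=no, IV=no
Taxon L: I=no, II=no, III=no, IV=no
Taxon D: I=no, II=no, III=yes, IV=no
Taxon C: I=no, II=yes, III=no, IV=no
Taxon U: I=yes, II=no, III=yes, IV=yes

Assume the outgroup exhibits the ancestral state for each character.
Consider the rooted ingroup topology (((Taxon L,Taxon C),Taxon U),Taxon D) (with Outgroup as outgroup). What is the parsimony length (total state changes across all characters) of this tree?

6

Map each character onto (((Taxon L,Taxon C),Taxon U),Taxon D) (rooted by Outgroup) and count the minimum state changes it requires (Fitch parsimony):
I: 1; II: 2; III: 2; IV: 1.
Total tree length = 6.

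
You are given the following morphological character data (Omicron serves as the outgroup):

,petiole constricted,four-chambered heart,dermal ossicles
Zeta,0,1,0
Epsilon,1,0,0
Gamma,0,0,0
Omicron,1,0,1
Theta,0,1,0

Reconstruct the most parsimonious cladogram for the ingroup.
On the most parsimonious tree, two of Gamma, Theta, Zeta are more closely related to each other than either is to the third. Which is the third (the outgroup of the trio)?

Character polarity is set by the outgroup: the derived state is whichever differs from the outgroup's state, so for petiole constricted, dermal ossicles the derived state is '0', and for the remaining characters it is '1'.
petiole constricted: derived state '0' in Gamma, Theta, and Zeta only — synapomorphy for {Gamma, Theta, Zeta}.
four-chambered heart (derived state '1') is shared by Theta and Zeta — a synapomorphy uniting that clade.
dermal ossicles (derived state '0') is shared by all ingroup taxa — unites the whole ingroup.
Most parsimonious ingroup topology: (((Zeta,Theta),Gamma),Epsilon).
Theta and Zeta share a more recent common ancestor with each other than either does with Gamma, so Gamma is the least closely related of the three.

Gamma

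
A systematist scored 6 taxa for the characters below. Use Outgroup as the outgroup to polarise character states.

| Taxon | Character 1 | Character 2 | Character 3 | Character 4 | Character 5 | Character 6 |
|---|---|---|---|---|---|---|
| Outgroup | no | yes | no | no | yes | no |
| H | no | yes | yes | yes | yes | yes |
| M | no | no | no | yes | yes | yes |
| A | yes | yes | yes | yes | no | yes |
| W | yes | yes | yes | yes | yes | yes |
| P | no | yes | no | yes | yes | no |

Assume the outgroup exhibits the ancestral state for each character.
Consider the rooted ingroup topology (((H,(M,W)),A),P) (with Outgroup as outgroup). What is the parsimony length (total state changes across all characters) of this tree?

8

Map each character onto (((H,(M,W)),A),P) (rooted by Outgroup) and count the minimum state changes it requires (Fitch parsimony):
Character 1: 2; Character 2: 1; Character 3: 2; Character 4: 1; Character 5: 1; Character 6: 1.
Total tree length = 8.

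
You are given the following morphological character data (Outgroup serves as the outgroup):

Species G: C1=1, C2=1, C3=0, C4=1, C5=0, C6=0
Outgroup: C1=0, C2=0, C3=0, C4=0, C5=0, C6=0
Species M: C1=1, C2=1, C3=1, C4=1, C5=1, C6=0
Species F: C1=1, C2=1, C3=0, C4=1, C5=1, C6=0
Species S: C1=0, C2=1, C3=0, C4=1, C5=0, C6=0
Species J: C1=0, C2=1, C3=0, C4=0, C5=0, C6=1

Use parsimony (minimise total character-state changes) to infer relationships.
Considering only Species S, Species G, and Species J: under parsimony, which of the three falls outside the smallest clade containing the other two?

The outgroup has state '0' for every character, so '1' is the derived state throughout.
C1: derived state '1' in Species F, Species G, and Species M only — synapomorphy for {Species F, Species G, Species M}.
All ingroup taxa share the derived state '1' for C2; it defines the ingroup but does not resolve relationships within it.
C3: derived state '1' in Species M only — an autapomorphy, so it tells us nothing about relationships among taxa.
C4: derived state '1' in Species F, Species G, Species M, and Species S only — synapomorphy for {Species F, Species G, Species M, Species S}.
C5 (derived state '1') is shared by Species F and Species M — a synapomorphy uniting that clade.
C6: derived state '1' in Species J only — an autapomorphy, so it tells us nothing about relationships among taxa.
Most parsimonious ingroup topology: (Species J,(((Species M,Species F),Species G),Species S)).
Species S and Species G share a more recent common ancestor with each other than either does with Species J, so Species J is the least closely related of the three.

Species J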